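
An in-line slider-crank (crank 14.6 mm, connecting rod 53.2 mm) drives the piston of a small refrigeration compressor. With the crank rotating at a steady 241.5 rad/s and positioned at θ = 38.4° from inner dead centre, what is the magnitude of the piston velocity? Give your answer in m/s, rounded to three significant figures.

ω = 241.5 rad/s
For an in-line slider-crank, x = r cosθ + √(L² − r² sin²θ), so v = −rω sinθ·[1 + r cosθ/√(L² − r² sin²θ)].
With r = 0.0146 m, L = 0.0532 m, θ = 38.4°: √(L² − r² sin²θ) = 0.052421 m.
v = −0.0146·241.5·0.62115·[1 + 0.0146·0.78369/0.052421] = -2.6681 m/s.
|v| = 2.6681 m/s.

2.67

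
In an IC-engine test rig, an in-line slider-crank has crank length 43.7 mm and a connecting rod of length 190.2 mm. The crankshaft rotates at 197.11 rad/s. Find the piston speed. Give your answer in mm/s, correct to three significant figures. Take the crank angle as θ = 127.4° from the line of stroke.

5870

ω = 197.1 rad/s
For an in-line slider-crank, x = r cosθ + √(L² − r² sin²θ), so v = −rω sinθ·[1 + r cosθ/√(L² − r² sin²θ)].
With r = 0.0437 m, L = 0.1902 m, θ = 127.4°: √(L² − r² sin²θ) = 0.187 m.
v = −0.0437·197.1·0.79441·[1 + 0.0437·-0.60738/0.187] = -5.8716 m/s.
|v| = 5.8716 m/s = 5871.6 mm/s.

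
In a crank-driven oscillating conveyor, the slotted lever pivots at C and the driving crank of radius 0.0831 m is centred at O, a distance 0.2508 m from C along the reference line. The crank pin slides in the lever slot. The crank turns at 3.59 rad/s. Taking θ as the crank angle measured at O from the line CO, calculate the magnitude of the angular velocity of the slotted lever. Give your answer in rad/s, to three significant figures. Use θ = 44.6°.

ω = 3.59 rad/s
Crank pin A relative to C: A = (d + r cosθ, r sinθ); lever angle φ = atan2(r sinθ, d + r cosθ).
Differentiating tanφ: φ̇ = rω(d cosθ + r)/(d² + r² + 2dr cosθ).
d² + r² + 2dr cosθ = |CA|² = 0.0994856 m²;  d cosθ + r = +0.26168 m.
|ω_lever| = |0.0831·3.59·+0.26168| / 0.0994856 = 0.78469 rad/s.

0.785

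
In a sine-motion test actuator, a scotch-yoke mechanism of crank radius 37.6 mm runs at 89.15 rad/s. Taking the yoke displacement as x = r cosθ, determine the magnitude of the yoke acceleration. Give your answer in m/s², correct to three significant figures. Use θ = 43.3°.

ω = 89.15 rad/s
x = r cosθ ⇒ ẍ = −rω² cosθ (ω constant).
|a| = rω²|cosθ| = 0.0376·(89.15)²·|cos 43.3°| = 217.48 m/s².

217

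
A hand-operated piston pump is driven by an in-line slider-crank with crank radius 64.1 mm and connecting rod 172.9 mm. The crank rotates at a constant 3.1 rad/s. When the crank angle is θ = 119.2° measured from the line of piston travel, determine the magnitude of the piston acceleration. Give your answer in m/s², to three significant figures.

ω = 3.1 rad/s
x(θ) = r cosθ + √(L² − r² sin²θ); with ω constant, a = ω²·d²x/dθ².
d²x/dθ² = −r cosθ − r²(cos2θ)/√u − r⁴ sin²2θ/(4u^{3/2}),  u = L² − r² sin²θ = 0.0267635 m².
Substituting r = 0.0641 m, L = 0.1729 m, θ = 119.2°: d²x/dθ² = +0.043733 m.
a = ω²·d²x/dθ² = (3.1)²·(+0.043733) = +0.42027 m/s²;  |a| = 0.42027 m/s².

0.420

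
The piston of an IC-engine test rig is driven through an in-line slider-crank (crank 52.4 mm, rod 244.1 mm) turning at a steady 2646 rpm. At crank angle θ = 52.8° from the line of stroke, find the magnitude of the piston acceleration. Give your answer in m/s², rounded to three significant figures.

2210

ω = 2π·2646/60 = 277.1 rad/s
x(θ) = r cosθ + √(L² − r² sin²θ); with ω constant, a = ω²·d²x/dθ².
d²x/dθ² = −r cosθ − r²(cos2θ)/√u − r⁴ sin²2θ/(4u^{3/2}),  u = L² − r² sin²θ = 0.0578427 m².
Substituting r = 0.0524 m, L = 0.2441 m, θ = 52.8°: d²x/dθ² = -0.028737 m.
a = ω²·d²x/dθ² = (277.1)²·(-0.028737) = -2206.3 m/s²;  |a| = 2206.3 m/s².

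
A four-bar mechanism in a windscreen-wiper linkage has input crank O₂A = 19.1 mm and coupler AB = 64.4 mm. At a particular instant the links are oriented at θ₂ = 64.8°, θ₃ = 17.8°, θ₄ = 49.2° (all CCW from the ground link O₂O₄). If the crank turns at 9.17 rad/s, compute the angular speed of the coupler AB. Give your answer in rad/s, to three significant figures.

1.40

ω₂ = 9.17 rad/s
Differentiating the loop-closure r₂e^{iθ₂}+r₃e^{iθ₃}=r₁+r₄e^{iθ₄} gives r₂ω₂e^{iθ₂}+r₃ω₃e^{iθ₃}=r₄ω₄e^{iθ₄}.
Eliminating the other unknown: ω₃ = r₂ω₂ sin(θ₄−θ₂) / [r₃ sin(θ₃−θ₄)].
Numerator sine = -0.26892; denominator sine = -0.52101.
Result = 0.0191·9.17·(-0.26892) / (0.0644·(-0.52101)) = +1.4038 rad/s; magnitude 1.4038 rad/s.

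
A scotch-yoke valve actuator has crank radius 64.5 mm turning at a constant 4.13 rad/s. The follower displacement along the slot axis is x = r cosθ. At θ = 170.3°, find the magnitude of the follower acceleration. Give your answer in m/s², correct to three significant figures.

ω = 4.13 rad/s
x = r cosθ ⇒ ẍ = −rω² cosθ (ω constant).
|a| = rω²|cosθ| = 0.0645·(4.13)²·|cos 170.3°| = 1.0844 m/s².

1.08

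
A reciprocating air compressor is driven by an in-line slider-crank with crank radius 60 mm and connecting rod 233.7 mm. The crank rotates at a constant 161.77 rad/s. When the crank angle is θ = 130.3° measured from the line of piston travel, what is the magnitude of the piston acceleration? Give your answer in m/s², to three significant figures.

ω = 161.8 rad/s
x(θ) = r cosθ + √(L² − r² sin²θ); with ω constant, a = ω²·d²x/dθ².
d²x/dθ² = −r cosθ − r²(cos2θ)/√u − r⁴ sin²2θ/(4u^{3/2}),  u = L² − r² sin²θ = 0.0525217 m².
Substituting r = 0.06 m, L = 0.2337 m, θ = 130.3°: d²x/dθ² = +0.041111 m.
a = ω²·d²x/dθ² = (161.8)²·(+0.041111) = +1075.9 m/s²;  |a| = 1075.9 m/s².

1080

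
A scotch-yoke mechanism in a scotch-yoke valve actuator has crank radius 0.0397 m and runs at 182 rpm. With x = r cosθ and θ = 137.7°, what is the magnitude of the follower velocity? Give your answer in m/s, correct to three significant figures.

0.509

ω = 19.06 rad/s (from 182 rpm).
x = r cosθ ⇒ ẋ = −rω sinθ.
|v| = rω|sinθ| = 0.0397·19.06·|sin 137.7°| = 0.50923 m/s.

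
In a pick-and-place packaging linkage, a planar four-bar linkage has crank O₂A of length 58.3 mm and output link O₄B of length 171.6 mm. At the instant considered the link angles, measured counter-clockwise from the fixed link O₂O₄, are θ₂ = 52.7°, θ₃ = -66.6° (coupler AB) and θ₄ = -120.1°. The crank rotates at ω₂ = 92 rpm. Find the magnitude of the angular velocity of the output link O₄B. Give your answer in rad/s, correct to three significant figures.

3.55

ω₂ = 9.634 rad/s (from 92 rpm).
Differentiating the loop-closure r₂e^{iθ₂}+r₃e^{iθ₃}=r₁+r₄e^{iθ₄} gives r₂ω₂e^{iθ₂}+r₃ω₃e^{iθ₃}=r₄ω₄e^{iθ₄}.
Eliminating the other unknown: ω₄ = r₂ω₂ sin(θ₂−θ₃) / [r₄ sin(θ₄−θ₃)].
Numerator sine = +0.87207; denominator sine = -0.80386.
Result = 0.0583·9.634·(+0.87207) / (0.1716·(-0.80386)) = -3.5509 rad/s; magnitude 3.5509 rad/s.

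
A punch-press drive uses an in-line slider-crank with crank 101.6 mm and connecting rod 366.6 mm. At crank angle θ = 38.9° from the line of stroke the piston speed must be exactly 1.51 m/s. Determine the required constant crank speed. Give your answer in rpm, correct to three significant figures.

185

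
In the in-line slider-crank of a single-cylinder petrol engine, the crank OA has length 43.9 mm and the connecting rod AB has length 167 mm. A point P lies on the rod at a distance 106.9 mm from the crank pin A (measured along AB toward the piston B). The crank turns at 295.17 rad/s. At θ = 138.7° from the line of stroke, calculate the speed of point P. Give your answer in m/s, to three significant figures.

8.24

ω = 295.2 rad/s.  Crank-pin speed |V_A| = rω = 12.958 m/s, perpendicular to OA.
Rod angle: sinφ = −(r/L) sinθ ⇒ φ = -9.991°; ω_rod = −rω cosθ/√(L²−r²sin²θ) = +59.19 rad/s.
V_P = V_A + ω_rod × AP, with AP = 0.1069 m along the rod.
Components: V_Px = −rω sinθ − a·ω_rod·sinφ = -7.4545 m/s;  V_Py = rω cosθ + a·ω_rod·cosφ = -3.5034 m/s.
|V_P| = √(V_Px² + V_Py²) = 8.2367 m/s.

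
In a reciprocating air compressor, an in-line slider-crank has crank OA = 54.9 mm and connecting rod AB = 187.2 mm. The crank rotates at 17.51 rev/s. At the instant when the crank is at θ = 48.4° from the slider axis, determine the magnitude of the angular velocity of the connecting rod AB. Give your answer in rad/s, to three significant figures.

ω = 110 rad/s (converted from 17.51 rev/s).
The rod makes angle φ with the slider axis where L sinφ = r sinθ; differentiating, L cosφ·φ̇ = r ω cosθ.
L cosφ = √(L² − r² sin²θ) = 0.18264 m.
|ω_rod| = r ω |cosθ| / √(L² − r² sin²θ) = 0.0549·110·0.66393/0.18264 = 21.956 rad/s.

22.0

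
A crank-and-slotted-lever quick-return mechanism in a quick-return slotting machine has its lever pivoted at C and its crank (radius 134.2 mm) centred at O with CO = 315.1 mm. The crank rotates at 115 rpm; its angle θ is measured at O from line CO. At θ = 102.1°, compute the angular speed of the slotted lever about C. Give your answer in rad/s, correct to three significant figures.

ω = 12.04 rad/s (from 115 rpm).
Crank pin A relative to C: A = (d + r cosθ, r sinθ); lever angle φ = atan2(r sinθ, d + r cosθ).
Differentiating tanφ: φ̇ = rω(d cosθ + r)/(d² + r² + 2dr cosθ).
d² + r² + 2dr cosθ = |CA|² = 0.0995696 m²;  d cosθ + r = +0.068149 m.
|ω_lever| = |0.1342·12.04·+0.068149| / 0.0995696 = 1.1061 rad/s.

1.11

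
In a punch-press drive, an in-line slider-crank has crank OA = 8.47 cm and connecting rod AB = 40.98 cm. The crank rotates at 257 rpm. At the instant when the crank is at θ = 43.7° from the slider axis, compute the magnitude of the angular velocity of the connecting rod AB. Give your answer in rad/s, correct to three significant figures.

4.06

ω = 26.91 rad/s (converted from 257 rpm).
The rod makes angle φ with the slider axis where L sinφ = r sinθ; differentiating, L cosφ·φ̇ = r ω cosθ.
L cosφ = √(L² − r² sin²θ) = 0.4056 m.
|ω_rod| = r ω |cosθ| / √(L² − r² sin²θ) = 0.0847·26.91·0.72297/0.4056 = 4.0632 rad/s.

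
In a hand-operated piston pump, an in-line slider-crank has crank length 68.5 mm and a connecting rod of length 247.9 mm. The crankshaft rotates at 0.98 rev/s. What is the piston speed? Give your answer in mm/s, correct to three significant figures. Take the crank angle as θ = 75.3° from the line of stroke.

ω = 2π·0.98 = 6.158 rad/s
For an in-line slider-crank, x = r cosθ + √(L² − r² sin²θ), so v = −rω sinθ·[1 + r cosθ/√(L² − r² sin²θ)].
With r = 0.0685 m, L = 0.2479 m, θ = 75.3°: √(L² − r² sin²θ) = 0.23888 m.
v = −0.0685·6.158·0.96727·[1 + 0.0685·0.25376/0.23888] = -0.43767 m/s.
|v| = 0.43767 m/s = 437.67 mm/s.

438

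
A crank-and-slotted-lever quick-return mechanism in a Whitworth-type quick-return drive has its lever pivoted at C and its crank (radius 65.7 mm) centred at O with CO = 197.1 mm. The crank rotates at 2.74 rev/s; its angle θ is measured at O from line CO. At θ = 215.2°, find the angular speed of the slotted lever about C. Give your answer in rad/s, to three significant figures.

4.90

ω = 17.22 rad/s (from 2.74 rev/s).
Crank pin A relative to C: A = (d + r cosθ, r sinθ); lever angle φ = atan2(r sinθ, d + r cosθ).
Differentiating tanφ: φ̇ = rω(d cosθ + r)/(d² + r² + 2dr cosθ).
d² + r² + 2dr cosθ = |CA|² = 0.0220017 m²;  d cosθ + r = -0.095359 m.
|ω_lever| = |0.0657·17.22·-0.095359| / 0.0220017 = 4.9023 rad/s.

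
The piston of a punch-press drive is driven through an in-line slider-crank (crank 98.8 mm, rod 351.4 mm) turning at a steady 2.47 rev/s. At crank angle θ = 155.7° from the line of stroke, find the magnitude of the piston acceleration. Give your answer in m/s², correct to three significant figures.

17.2

ω = 2π·2.47 = 15.52 rad/s
x(θ) = r cosθ + √(L² − r² sin²θ); with ω constant, a = ω²·d²x/dθ².
d²x/dθ² = −r cosθ − r²(cos2θ)/√u − r⁴ sin²2θ/(4u^{3/2}),  u = L² − r² sin²θ = 0.121829 m².
Substituting r = 0.0988 m, L = 0.3514 m, θ = 155.7°: d²x/dθ² = +0.071237 m.
a = ω²·d²x/dθ² = (15.52)²·(+0.071237) = +17.158 m/s²;  |a| = 17.158 m/s².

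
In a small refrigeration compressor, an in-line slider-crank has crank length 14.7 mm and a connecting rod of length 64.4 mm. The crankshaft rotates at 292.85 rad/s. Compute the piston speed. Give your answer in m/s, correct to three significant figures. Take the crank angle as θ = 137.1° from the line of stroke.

2.43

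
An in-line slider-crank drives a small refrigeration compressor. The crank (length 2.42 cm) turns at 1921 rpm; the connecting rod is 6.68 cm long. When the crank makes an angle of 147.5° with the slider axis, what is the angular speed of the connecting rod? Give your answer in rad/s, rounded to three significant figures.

62.7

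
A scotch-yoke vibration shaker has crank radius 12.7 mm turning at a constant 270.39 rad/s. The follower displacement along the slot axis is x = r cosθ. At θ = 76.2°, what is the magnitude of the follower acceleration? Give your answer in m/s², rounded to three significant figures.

ω = 270.4 rad/s
x = r cosθ ⇒ ẍ = −rω² cosθ (ω constant).
|a| = rω²|cosθ| = 0.0127·(270.4)²·|cos 76.2°| = 221.48 m/s².

221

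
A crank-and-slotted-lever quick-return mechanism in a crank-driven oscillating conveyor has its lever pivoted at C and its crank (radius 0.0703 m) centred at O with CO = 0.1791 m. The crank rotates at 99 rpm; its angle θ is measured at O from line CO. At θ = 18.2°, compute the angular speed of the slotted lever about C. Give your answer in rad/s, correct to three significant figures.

2.88

ω = 10.37 rad/s (from 99 rpm).
Crank pin A relative to C: A = (d + r cosθ, r sinθ); lever angle φ = atan2(r sinθ, d + r cosθ).
Differentiating tanφ: φ̇ = rω(d cosθ + r)/(d² + r² + 2dr cosθ).
d² + r² + 2dr cosθ = |CA|² = 0.0609406 m²;  d cosθ + r = +0.24044 m.
|ω_lever| = |0.0703·10.37·+0.24044| / 0.0609406 = 2.8755 rad/s.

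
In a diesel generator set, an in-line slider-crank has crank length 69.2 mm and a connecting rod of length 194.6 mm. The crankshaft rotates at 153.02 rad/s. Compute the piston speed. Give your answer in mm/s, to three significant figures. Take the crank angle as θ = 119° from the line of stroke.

7580

ω = 153 rad/s
For an in-line slider-crank, x = r cosθ + √(L² − r² sin²θ), so v = −rω sinθ·[1 + r cosθ/√(L² − r² sin²θ)].
With r = 0.0692 m, L = 0.1946 m, θ = 119°: √(L² − r² sin²θ) = 0.18495 m.
v = −0.0692·153·0.87462·[1 + 0.0692·-0.48481/0.18495] = -7.5814 m/s.
|v| = 7.5814 m/s = 7581.4 mm/s.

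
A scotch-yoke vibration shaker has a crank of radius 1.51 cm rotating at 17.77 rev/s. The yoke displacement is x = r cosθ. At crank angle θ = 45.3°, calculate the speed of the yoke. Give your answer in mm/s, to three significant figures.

ω = 111.7 rad/s (from 17.77 rev/s).
x = r cosθ ⇒ ẋ = −rω sinθ.
|v| = rω|sinθ| = 0.0151·111.7·|sin 45.3°| = 1.1984 m/s = 1198.4 mm/s.

1200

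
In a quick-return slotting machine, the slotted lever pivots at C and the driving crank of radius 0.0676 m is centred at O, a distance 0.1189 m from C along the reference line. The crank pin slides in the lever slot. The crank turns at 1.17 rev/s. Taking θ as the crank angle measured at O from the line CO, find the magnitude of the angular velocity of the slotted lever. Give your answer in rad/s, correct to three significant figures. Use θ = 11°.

ω = 7.351 rad/s (from 1.17 rev/s).
Crank pin A relative to C: A = (d + r cosθ, r sinθ); lever angle φ = atan2(r sinθ, d + r cosθ).
Differentiating tanφ: φ̇ = rω(d cosθ + r)/(d² + r² + 2dr cosθ).
d² + r² + 2dr cosθ = |CA|² = 0.0344869 m²;  d cosθ + r = +0.18432 m.
|ω_lever| = |0.0676·7.351·+0.18432| / 0.0344869 = 2.656 rad/s.

2.66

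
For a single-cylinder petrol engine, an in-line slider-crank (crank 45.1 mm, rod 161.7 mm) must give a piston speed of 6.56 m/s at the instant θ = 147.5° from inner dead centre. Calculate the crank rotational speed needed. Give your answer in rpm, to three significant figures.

For an in-line slider-crank, |v_piston| = rω|sinθ|·[1 + r cosθ/√(L² − r² sin²θ)].
With r = 0.0451 m, L = 0.1617 m, θ = 147.5°: the bracketed kinematic factor |dx/dθ| = 0.018467 m.
ω = v/|dx/dθ| = 6.56/0.018467 = 355.23 rad/s.
N = 60ω/(2π) = 3392.2 rpm.

3390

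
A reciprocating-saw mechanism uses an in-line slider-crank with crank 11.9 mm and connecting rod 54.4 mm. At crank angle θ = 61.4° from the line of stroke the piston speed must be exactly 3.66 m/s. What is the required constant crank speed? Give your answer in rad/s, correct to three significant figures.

317

For an in-line slider-crank, |v_piston| = rω|sinθ|·[1 + r cosθ/√(L² − r² sin²θ)].
With r = 0.0119 m, L = 0.0544 m, θ = 61.4°: the bracketed kinematic factor |dx/dθ| = 0.011563 m.
ω = v/|dx/dθ| = 3.66/0.011563 = 316.53 rad/s.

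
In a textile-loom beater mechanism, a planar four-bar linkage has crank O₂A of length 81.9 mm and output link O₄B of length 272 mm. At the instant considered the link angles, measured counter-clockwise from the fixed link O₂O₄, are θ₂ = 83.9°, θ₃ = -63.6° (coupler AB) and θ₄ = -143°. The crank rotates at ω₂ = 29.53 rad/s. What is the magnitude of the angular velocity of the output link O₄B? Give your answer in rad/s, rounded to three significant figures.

ω₂ = 29.53 rad/s
Differentiating the loop-closure r₂e^{iθ₂}+r₃e^{iθ₃}=r₁+r₄e^{iθ₄} gives r₂ω₂e^{iθ₂}+r₃ω₃e^{iθ₃}=r₄ω₄e^{iθ₄}.
Eliminating the other unknown: ω₄ = r₂ω₂ sin(θ₂−θ₃) / [r₄ sin(θ₄−θ₃)].
Numerator sine = +0.53730; denominator sine = -0.98294.
Result = 0.0819·29.53·(+0.53730) / (0.272·(-0.98294)) = -4.8604 rad/s; magnitude 4.8604 rad/s.

4.86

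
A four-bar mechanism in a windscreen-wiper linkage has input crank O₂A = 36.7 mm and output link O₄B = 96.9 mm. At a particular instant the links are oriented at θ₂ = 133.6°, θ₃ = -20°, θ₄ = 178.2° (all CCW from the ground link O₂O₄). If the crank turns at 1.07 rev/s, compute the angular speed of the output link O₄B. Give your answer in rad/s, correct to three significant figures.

3.62

ω₂ = 6.723 rad/s (from 1.07 rev/s).
Differentiating the loop-closure r₂e^{iθ₂}+r₃e^{iθ₃}=r₁+r₄e^{iθ₄} gives r₂ω₂e^{iθ₂}+r₃ω₃e^{iθ₃}=r₄ω₄e^{iθ₄}.
Eliminating the other unknown: ω₄ = r₂ω₂ sin(θ₂−θ₃) / [r₄ sin(θ₄−θ₃)].
Numerator sine = +0.44464; denominator sine = -0.31233.
Result = 0.0367·6.723·(+0.44464) / (0.0969·(-0.31233)) = -3.6248 rad/s; magnitude 3.6248 rad/s.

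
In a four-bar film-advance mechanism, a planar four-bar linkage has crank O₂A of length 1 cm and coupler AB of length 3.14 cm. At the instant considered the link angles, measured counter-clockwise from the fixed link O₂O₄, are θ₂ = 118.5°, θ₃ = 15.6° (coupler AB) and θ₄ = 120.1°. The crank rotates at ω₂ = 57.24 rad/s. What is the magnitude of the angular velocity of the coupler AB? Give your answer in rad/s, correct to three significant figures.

ω₂ = 57.24 rad/s
Differentiating the loop-closure r₂e^{iθ₂}+r₃e^{iθ₃}=r₁+r₄e^{iθ₄} gives r₂ω₂e^{iθ₂}+r₃ω₃e^{iθ₃}=r₄ω₄e^{iθ₄}.
Eliminating the other unknown: ω₃ = r₂ω₂ sin(θ₄−θ₂) / [r₃ sin(θ₃−θ₄)].
Numerator sine = +0.02792; denominator sine = -0.96815.
Result = 0.01·57.24·(+0.02792) / (0.0314·(-0.96815)) = -0.52574 rad/s; magnitude 0.52574 rad/s.

0.526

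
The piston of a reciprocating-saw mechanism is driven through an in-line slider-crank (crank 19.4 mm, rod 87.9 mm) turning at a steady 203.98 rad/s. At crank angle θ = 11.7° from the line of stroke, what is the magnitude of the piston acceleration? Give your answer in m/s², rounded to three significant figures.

954

ω = 204 rad/s
x(θ) = r cosθ + √(L² − r² sin²θ); with ω constant, a = ω²·d²x/dθ².
d²x/dθ² = −r cosθ − r²(cos2θ)/√u − r⁴ sin²2θ/(4u^{3/2}),  u = L² − r² sin²θ = 0.00771093 m².
Substituting r = 0.0194 m, L = 0.0879 m, θ = 11.7°: d²x/dθ² = -0.022939 m.
a = ω²·d²x/dθ² = (204)²·(-0.022939) = -954.43 m/s²;  |a| = 954.43 m/s².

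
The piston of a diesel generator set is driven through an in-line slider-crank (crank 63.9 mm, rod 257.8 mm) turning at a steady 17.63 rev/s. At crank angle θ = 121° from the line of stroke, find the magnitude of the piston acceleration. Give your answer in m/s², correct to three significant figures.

495

ω = 2π·17.6 = 110.8 rad/s
x(θ) = r cosθ + √(L² − r² sin²θ); with ω constant, a = ω²·d²x/dθ².
d²x/dθ² = −r cosθ − r²(cos2θ)/√u − r⁴ sin²2θ/(4u^{3/2}),  u = L² − r² sin²θ = 0.0634608 m².
Substituting r = 0.0639 m, L = 0.2578 m, θ = 121°: d²x/dθ² = +0.040317 m.
a = ω²·d²x/dθ² = (110.8)²·(+0.040317) = +494.71 m/s²;  |a| = 494.71 m/s².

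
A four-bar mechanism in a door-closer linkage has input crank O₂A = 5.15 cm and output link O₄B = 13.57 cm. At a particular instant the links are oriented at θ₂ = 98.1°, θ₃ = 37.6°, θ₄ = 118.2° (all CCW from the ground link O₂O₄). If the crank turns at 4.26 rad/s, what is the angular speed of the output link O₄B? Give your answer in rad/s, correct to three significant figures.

ω₂ = 4.26 rad/s
Differentiating the loop-closure r₂e^{iθ₂}+r₃e^{iθ₃}=r₁+r₄e^{iθ₄} gives r₂ω₂e^{iθ₂}+r₃ω₃e^{iθ₃}=r₄ω₄e^{iθ₄}.
Eliminating the other unknown: ω₄ = r₂ω₂ sin(θ₂−θ₃) / [r₄ sin(θ₄−θ₃)].
Numerator sine = +0.87036; denominator sine = +0.98657.
Result = 0.0515·4.26·(+0.87036) / (0.1357·(+0.98657)) = +1.4263 rad/s; magnitude 1.4263 rad/s.

1.43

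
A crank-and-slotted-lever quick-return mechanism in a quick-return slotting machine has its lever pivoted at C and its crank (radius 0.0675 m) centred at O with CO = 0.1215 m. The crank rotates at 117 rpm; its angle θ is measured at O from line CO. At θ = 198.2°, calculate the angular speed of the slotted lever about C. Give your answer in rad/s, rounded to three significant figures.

ω = 12.25 rad/s (from 117 rpm).
Crank pin A relative to C: A = (d + r cosθ, r sinθ); lever angle φ = atan2(r sinθ, d + r cosθ).
Differentiating tanφ: φ̇ = rω(d cosθ + r)/(d² + r² + 2dr cosθ).
d² + r² + 2dr cosθ = |CA|² = 0.00373658 m²;  d cosθ + r = -0.047922 m.
|ω_lever| = |0.0675·12.25·-0.047922| / 0.00373658 = 10.607 rad/s.

10.6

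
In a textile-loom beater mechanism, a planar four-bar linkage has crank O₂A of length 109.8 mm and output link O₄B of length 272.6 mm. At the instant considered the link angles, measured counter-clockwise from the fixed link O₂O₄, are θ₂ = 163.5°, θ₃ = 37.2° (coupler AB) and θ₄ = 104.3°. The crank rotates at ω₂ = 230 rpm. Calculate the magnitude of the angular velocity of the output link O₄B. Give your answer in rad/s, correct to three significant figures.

8.49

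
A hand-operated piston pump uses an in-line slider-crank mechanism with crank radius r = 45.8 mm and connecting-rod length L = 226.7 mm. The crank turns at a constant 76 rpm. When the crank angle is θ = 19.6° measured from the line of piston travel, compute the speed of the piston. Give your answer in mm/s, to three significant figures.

ω = 2π·76/60 = 7.959 rad/s
For an in-line slider-crank, x = r cosθ + √(L² − r² sin²θ), so v = −rω sinθ·[1 + r cosθ/√(L² − r² sin²θ)].
With r = 0.0458 m, L = 0.2267 m, θ = 19.6°: √(L² − r² sin²θ) = 0.22618 m.
v = −0.0458·7.959·0.33545·[1 + 0.0458·0.94206/0.22618] = -0.1456 m/s.
|v| = 0.1456 m/s = 145.6 mm/s.

146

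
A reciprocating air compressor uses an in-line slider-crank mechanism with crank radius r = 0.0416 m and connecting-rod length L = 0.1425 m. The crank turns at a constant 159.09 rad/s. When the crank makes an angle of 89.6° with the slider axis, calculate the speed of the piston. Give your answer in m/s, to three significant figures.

6.63

ω = 159.1 rad/s
For an in-line slider-crank, x = r cosθ + √(L² − r² sin²θ), so v = −rω sinθ·[1 + r cosθ/√(L² − r² sin²θ)].
With r = 0.0416 m, L = 0.1425 m, θ = 89.6°: √(L² − r² sin²θ) = 0.13629 m.
v = −0.0416·159.1·0.99998·[1 + 0.0416·0.00698/0.13629] = -6.6321 m/s.
|v| = 6.6321 m/s.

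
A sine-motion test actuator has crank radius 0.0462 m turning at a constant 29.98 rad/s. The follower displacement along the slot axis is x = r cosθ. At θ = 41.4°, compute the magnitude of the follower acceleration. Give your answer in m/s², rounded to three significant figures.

ω = 29.98 rad/s
x = r cosθ ⇒ ẍ = −rω² cosθ (ω constant).
|a| = rω²|cosθ| = 0.0462·(29.98)²·|cos 41.4°| = 31.148 m/s².

31.1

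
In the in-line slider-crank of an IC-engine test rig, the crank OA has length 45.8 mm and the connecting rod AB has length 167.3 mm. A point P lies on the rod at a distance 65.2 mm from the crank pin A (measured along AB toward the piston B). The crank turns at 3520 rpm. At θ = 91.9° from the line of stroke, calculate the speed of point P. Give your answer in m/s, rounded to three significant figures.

ω = 368.6 rad/s.  Crank-pin speed |V_A| = rω = 16.883 m/s, perpendicular to OA.
Rod angle: sinφ = −(r/L) sinθ ⇒ φ = -15.879°; ω_rod = −rω cosθ/√(L²−r²sin²θ) = +3.4785 rad/s.
V_P = V_A + ω_rod × AP, with AP = 0.0652 m along the rod.
Components: V_Px = −rω sinθ − a·ω_rod·sinφ = -16.811 m/s;  V_Py = rω cosθ + a·ω_rod·cosφ = -0.3416 m/s.
|V_P| = √(V_Px² + V_Py²) = 16.815 m/s.

16.8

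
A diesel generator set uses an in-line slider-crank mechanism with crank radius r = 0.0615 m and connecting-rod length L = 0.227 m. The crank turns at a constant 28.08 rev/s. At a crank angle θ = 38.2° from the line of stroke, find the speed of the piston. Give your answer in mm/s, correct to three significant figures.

8160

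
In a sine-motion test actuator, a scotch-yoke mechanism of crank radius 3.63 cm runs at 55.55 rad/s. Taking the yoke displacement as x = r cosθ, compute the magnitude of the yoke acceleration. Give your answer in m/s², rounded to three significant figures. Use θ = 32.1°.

94.9

ω = 55.55 rad/s
x = r cosθ ⇒ ẍ = −rω² cosθ (ω constant).
|a| = rω²|cosθ| = 0.0363·(55.55)²·|cos 32.1°| = 94.89 m/s².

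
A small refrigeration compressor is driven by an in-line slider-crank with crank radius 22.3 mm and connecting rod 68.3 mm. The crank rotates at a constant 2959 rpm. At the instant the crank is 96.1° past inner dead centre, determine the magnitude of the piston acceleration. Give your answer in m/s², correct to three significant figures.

949

ω = 2π·2959/60 = 309.9 rad/s
x(θ) = r cosθ + √(L² − r² sin²θ); with ω constant, a = ω²·d²x/dθ².
d²x/dθ² = −r cosθ − r²(cos2θ)/√u − r⁴ sin²2θ/(4u^{3/2}),  u = L² − r² sin²θ = 0.00417322 m².
Substituting r = 0.0223 m, L = 0.0683 m, θ = 96.1°: d²x/dθ² = +0.0098835 m.
a = ω²·d²x/dθ² = (309.9)²·(+0.0098835) = +948.99 m/s²;  |a| = 948.99 m/s².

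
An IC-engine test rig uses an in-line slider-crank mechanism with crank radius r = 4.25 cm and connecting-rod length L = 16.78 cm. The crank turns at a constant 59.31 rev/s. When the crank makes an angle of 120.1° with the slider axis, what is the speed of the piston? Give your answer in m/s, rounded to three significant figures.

ω = 2π·59.3 = 372.7 rad/s
For an in-line slider-crank, x = r cosθ + √(L² − r² sin²θ), so v = −rω sinθ·[1 + r cosθ/√(L² − r² sin²θ)].
With r = 0.0425 m, L = 0.1678 m, θ = 120.1°: √(L² − r² sin²θ) = 0.16372 m.
v = −0.0425·372.7·0.86515·[1 + 0.0425·-0.50151/0.16372] = -11.918 m/s.
|v| = 11.918 m/s.

11.9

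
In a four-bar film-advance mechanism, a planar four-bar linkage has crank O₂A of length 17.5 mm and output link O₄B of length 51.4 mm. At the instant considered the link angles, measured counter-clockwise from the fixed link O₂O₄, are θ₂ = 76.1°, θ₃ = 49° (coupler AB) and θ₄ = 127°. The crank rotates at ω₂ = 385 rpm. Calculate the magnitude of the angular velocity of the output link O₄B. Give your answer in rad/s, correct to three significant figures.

6.39

ω₂ = 40.32 rad/s (from 385 rpm).
Differentiating the loop-closure r₂e^{iθ₂}+r₃e^{iθ₃}=r₁+r₄e^{iθ₄} gives r₂ω₂e^{iθ₂}+r₃ω₃e^{iθ₃}=r₄ω₄e^{iθ₄}.
Eliminating the other unknown: ω₄ = r₂ω₂ sin(θ₂−θ₃) / [r₄ sin(θ₄−θ₃)].
Numerator sine = +0.45554; denominator sine = +0.97815.
Result = 0.0175·40.32·(+0.45554) / (0.0514·(+0.97815)) = +6.3928 rad/s; magnitude 6.3928 rad/s.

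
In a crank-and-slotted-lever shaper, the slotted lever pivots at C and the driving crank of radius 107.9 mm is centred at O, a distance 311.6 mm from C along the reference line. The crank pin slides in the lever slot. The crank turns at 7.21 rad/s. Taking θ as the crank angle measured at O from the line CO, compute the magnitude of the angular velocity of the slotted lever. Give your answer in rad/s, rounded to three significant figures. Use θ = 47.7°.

1.60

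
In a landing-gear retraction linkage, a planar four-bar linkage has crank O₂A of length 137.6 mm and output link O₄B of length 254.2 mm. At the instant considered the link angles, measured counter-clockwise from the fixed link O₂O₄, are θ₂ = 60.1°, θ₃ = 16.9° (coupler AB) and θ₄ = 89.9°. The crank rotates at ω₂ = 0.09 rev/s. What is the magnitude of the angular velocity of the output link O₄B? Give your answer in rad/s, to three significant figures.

0.219

ω₂ = 0.5655 rad/s (from 0.09 rev/s).
Differentiating the loop-closure r₂e^{iθ₂}+r₃e^{iθ₃}=r₁+r₄e^{iθ₄} gives r₂ω₂e^{iθ₂}+r₃ω₃e^{iθ₃}=r₄ω₄e^{iθ₄}.
Eliminating the other unknown: ω₄ = r₂ω₂ sin(θ₂−θ₃) / [r₄ sin(θ₄−θ₃)].
Numerator sine = +0.68455; denominator sine = +0.95630.
Result = 0.1376·0.5655·(+0.68455) / (0.2542·(+0.95630)) = +0.21912 rad/s; magnitude 0.21912 rad/s.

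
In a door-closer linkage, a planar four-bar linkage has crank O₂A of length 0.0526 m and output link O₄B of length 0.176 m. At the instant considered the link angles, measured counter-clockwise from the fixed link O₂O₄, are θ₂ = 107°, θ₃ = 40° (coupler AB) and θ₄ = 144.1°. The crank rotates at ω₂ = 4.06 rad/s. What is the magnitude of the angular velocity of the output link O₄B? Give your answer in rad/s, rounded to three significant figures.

ω₂ = 4.06 rad/s
Differentiating the loop-closure r₂e^{iθ₂}+r₃e^{iθ₃}=r₁+r₄e^{iθ₄} gives r₂ω₂e^{iθ₂}+r₃ω₃e^{iθ₃}=r₄ω₄e^{iθ₄}.
Eliminating the other unknown: ω₄ = r₂ω₂ sin(θ₂−θ₃) / [r₄ sin(θ₄−θ₃)].
Numerator sine = +0.92050; denominator sine = +0.96987.
Result = 0.0526·4.06·(+0.92050) / (0.176·(+0.96987)) = +1.1516 rad/s; magnitude 1.1516 rad/s.

1.15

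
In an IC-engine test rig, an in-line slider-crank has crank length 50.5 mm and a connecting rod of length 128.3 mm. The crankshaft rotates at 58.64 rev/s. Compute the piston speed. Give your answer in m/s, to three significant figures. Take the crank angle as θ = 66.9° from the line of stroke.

ω = 2π·58.6 = 368.4 rad/s
For an in-line slider-crank, x = r cosθ + √(L² − r² sin²θ), so v = −rω sinθ·[1 + r cosθ/√(L² − r² sin²θ)].
With r = 0.0505 m, L = 0.1283 m, θ = 66.9°: √(L² − r² sin²θ) = 0.1196 m.
v = −0.0505·368.4·0.91982·[1 + 0.0505·0.39234/0.1196] = -19.95 m/s.
|v| = 19.95 m/s.

20.0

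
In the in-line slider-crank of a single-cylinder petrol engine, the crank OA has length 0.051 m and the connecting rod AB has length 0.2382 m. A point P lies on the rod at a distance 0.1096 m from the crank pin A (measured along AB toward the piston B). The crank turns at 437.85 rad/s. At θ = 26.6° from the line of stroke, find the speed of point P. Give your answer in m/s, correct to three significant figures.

ω = 437.9 rad/s.  Crank-pin speed |V_A| = rω = 22.33 m/s, perpendicular to OA.
Rod angle: sinφ = −(r/L) sinθ ⇒ φ = -5.501°; ω_rod = −rω cosθ/√(L²−r²sin²θ) = -84.211 rad/s.
V_P = V_A + ω_rod × AP, with AP = 0.1096 m along the rod.
Components: V_Px = −rω sinθ − a·ω_rod·sinφ = -10.883 m/s;  V_Py = rω cosθ + a·ω_rod·cosφ = +10.78 m/s.
|V_P| = √(V_Px² + V_Py²) = 15.318 m/s.

15.3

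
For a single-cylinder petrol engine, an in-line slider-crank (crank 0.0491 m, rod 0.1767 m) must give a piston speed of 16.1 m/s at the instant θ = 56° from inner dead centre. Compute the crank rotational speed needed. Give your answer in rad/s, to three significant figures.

341

For an in-line slider-crank, |v_piston| = rω|sinθ|·[1 + r cosθ/√(L² − r² sin²θ)].
With r = 0.0491 m, L = 0.1767 m, θ = 56°: the bracketed kinematic factor |dx/dθ| = 0.047206 m.
ω = v/|dx/dθ| = 16.1/0.047206 = 341.06 rad/s.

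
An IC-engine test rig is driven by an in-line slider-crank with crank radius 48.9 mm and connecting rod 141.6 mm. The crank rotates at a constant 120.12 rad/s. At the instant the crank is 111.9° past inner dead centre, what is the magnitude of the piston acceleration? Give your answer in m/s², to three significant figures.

ω = 120.1 rad/s
x(θ) = r cosθ + √(L² − r² sin²θ); with ω constant, a = ω²·d²x/dθ².
d²x/dθ² = −r cosθ − r²(cos2θ)/√u − r⁴ sin²2θ/(4u^{3/2}),  u = L² − r² sin²θ = 0.017992 m².
Substituting r = 0.0489 m, L = 0.1416 m, θ = 111.9°: d²x/dθ² = +0.030822 m.
a = ω²·d²x/dθ² = (120.1)²·(+0.030822) = +444.73 m/s²;  |a| = 444.73 m/s².

445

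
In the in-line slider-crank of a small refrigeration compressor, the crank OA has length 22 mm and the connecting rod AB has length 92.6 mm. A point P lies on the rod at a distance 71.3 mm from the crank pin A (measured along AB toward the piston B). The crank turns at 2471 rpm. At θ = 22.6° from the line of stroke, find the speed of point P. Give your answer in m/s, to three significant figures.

2.83

ω = 258.8 rad/s.  Crank-pin speed |V_A| = rω = 5.6928 m/s, perpendicular to OA.
Rod angle: sinφ = −(r/L) sinθ ⇒ φ = -5.238°; ω_rod = −rω cosθ/√(L²−r²sin²θ) = -56.994 rad/s.
V_P = V_A + ω_rod × AP, with AP = 0.0713 m along the rod.
Components: V_Px = −rω sinθ − a·ω_rod·sinφ = -2.5587 m/s;  V_Py = rω cosθ + a·ω_rod·cosφ = +1.2089 m/s.
|V_P| = √(V_Px² + V_Py²) = 2.8299 m/s.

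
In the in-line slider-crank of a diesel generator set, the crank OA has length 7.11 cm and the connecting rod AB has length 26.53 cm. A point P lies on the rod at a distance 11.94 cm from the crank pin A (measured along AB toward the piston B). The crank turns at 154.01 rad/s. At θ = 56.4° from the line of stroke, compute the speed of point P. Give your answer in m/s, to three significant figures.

ω = 154 rad/s.  Crank-pin speed |V_A| = rω = 10.95 m/s, perpendicular to OA.
Rod angle: sinφ = −(r/L) sinθ ⇒ φ = -12.898°; ω_rod = −rω cosθ/√(L²−r²sin²θ) = -23.432 rad/s.
V_P = V_A + ω_rod × AP, with AP = 0.1194 m along the rod.
Components: V_Px = −rω sinθ − a·ω_rod·sinφ = -9.7451 m/s;  V_Py = rω cosθ + a·ω_rod·cosφ = +3.3325 m/s.
|V_P| = √(V_Px² + V_Py²) = 10.299 m/s.

10.3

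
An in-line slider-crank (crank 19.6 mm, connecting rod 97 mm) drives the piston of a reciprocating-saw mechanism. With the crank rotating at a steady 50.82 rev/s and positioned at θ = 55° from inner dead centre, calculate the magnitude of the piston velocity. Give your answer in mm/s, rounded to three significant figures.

5730

ω = 2π·50.8 = 319.3 rad/s
For an in-line slider-crank, x = r cosθ + √(L² − r² sin²θ), so v = −rω sinθ·[1 + r cosθ/√(L² − r² sin²θ)].
With r = 0.0196 m, L = 0.097 m, θ = 55°: √(L² − r² sin²θ) = 0.095662 m.
v = −0.0196·319.3·0.81915·[1 + 0.0196·0.57358/0.095662] = -5.7291 m/s.
|v| = 5.7291 m/s = 5729.1 mm/s.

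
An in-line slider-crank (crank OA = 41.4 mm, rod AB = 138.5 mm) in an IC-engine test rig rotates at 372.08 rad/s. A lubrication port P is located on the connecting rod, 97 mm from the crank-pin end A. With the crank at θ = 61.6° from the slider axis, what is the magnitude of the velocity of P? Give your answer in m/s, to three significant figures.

ω = 372.1 rad/s.  Crank-pin speed |V_A| = rω = 15.404 m/s, perpendicular to OA.
Rod angle: sinφ = −(r/L) sinθ ⇒ φ = -15.245°; ω_rod = −rω cosθ/√(L²−r²sin²θ) = -54.829 rad/s.
V_P = V_A + ω_rod × AP, with AP = 0.097 m along the rod.
Components: V_Px = −rω sinθ − a·ω_rod·sinφ = -14.949 m/s;  V_Py = rω cosθ + a·ω_rod·cosφ = +2.1953 m/s.
|V_P| = √(V_Px² + V_Py²) = 15.109 m/s.

15.1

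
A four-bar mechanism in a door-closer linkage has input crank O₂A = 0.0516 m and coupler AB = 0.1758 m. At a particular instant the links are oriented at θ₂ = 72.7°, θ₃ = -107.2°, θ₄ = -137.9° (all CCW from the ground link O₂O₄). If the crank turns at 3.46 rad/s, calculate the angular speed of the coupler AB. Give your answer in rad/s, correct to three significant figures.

1.01

ω₂ = 3.46 rad/s
Differentiating the loop-closure r₂e^{iθ₂}+r₃e^{iθ₃}=r₁+r₄e^{iθ₄} gives r₂ω₂e^{iθ₂}+r₃ω₃e^{iθ₃}=r₄ω₄e^{iθ₄}.
Eliminating the other unknown: ω₃ = r₂ω₂ sin(θ₄−θ₂) / [r₃ sin(θ₃−θ₄)].
Numerator sine = +0.50904; denominator sine = +0.51054.
Result = 0.0516·3.46·(+0.50904) / (0.1758·(+0.51054)) = +1.0126 rad/s; magnitude 1.0126 rad/s.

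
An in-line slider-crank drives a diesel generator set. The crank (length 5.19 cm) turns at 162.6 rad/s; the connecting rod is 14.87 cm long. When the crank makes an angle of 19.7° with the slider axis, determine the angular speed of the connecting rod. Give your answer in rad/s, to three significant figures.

ω = 162.6 rad/s
The rod makes angle φ with the slider axis where L sinφ = r sinθ; differentiating, L cosφ·φ̇ = r ω cosθ.
L cosφ = √(L² − r² sin²θ) = 0.14767 m.
|ω_rod| = r ω |cosθ| / √(L² − r² sin²θ) = 0.0519·162.6·0.94147/0.14767 = 53.804 rad/s.

53.8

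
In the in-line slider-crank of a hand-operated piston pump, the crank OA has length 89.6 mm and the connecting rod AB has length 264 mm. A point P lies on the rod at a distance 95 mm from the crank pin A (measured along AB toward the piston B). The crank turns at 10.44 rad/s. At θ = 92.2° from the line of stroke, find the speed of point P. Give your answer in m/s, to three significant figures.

0.930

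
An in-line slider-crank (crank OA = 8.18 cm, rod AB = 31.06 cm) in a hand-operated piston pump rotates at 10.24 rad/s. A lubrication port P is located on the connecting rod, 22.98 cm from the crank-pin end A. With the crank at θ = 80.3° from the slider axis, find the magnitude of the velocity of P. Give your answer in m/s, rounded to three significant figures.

ω = 10.24 rad/s.  Crank-pin speed |V_A| = rω = 0.83763 m/s, perpendicular to OA.
Rod angle: sinφ = −(r/L) sinθ ⇒ φ = -15.046°; ω_rod = −rω cosθ/√(L²−r²sin²θ) = -0.47052 rad/s.
V_P = V_A + ω_rod × AP, with AP = 0.2298 m along the rod.
Components: V_Px = −rω sinθ − a·ω_rod·sinφ = -0.85373 m/s;  V_Py = rω cosθ + a·ω_rod·cosφ = +0.036714 m/s.
|V_P| = √(V_Px² + V_Py²) = 0.85451 m/s.

0.855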